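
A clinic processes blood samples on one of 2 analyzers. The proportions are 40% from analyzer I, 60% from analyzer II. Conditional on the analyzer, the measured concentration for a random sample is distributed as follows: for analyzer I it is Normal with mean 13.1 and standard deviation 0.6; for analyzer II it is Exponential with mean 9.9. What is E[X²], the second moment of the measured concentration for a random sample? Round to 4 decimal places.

For each component E[X²] = Var + (mean)², giving I: 171.97; II: 196.02.
Overall E[X²] = 0.4·171.97 + 0.6·196.02 = 186.4.

186.4000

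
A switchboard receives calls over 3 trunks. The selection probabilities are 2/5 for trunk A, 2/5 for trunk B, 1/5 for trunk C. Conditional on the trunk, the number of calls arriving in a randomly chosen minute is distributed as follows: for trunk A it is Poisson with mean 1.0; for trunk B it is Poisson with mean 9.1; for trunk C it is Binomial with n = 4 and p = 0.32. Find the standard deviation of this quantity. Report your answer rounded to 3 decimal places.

4.428

Per component, A: μ=1, E[X²]=2; B: μ=9.1, E[X²]=91.91; C: μ=1.28, E[X²]=2.5088.
E[X] = 0.4·1 + 0.4·9.1 + 0.2·1.28 = 4.296.
E[X²] = 0.4·2 + 0.4·91.91 + 0.2·2.5088 = 38.0658.
Var(X) = E[X²] − (E[X])² = 38.0658 − 18.4556 = 19.6101.
SD(X) = √19.6101 = 4.42833.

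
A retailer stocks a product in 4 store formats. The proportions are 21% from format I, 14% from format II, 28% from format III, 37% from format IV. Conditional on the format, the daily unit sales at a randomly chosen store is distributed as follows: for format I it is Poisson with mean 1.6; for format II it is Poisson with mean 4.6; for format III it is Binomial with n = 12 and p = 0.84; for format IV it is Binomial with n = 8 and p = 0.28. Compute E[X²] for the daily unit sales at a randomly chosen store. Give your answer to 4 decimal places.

For each component E[X²] = Var + (mean)², giving I: 4.16; II: 25.76; III: 103.219; IV: 6.6304.
Overall E[X²] = 0.21·4.16 + 0.14·25.76 + 0.28·103.219 + 0.37·6.6304 = 35.8346.

35.8346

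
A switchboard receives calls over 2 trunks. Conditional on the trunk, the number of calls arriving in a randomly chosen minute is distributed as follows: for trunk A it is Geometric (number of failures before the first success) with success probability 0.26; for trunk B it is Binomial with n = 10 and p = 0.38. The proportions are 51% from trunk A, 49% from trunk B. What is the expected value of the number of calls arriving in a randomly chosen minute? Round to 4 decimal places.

3.3135

Component means — A: 2.84615; B: 3.8.
E[X] = 0.51·2.84615 + 0.49·3.8 = 3.31354.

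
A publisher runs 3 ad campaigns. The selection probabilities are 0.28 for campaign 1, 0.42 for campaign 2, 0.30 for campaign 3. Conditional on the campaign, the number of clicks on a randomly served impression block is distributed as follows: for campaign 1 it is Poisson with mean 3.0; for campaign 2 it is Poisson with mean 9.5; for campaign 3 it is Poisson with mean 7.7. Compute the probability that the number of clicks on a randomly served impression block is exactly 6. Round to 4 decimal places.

0.0855

Conditional on each campaign, P(X = 6): 1: 0.0504094; 2: 0.0764208; 3: 0.131082.
By total probability, P(X = 6) = 0.28·0.0504094 + 0.42·0.0764208 + 0.3·0.131082 = 0.0855361.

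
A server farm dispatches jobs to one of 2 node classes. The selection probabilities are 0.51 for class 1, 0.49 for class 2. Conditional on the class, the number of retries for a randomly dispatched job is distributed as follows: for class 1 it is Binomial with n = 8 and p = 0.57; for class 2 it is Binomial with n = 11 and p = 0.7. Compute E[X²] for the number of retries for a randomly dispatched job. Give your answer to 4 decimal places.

For each component E[X²] = Var + (mean)², giving 1: 22.7544; 2: 61.6.
Overall E[X²] = 0.51·22.7544 + 0.49·61.6 = 41.7887.

41.7887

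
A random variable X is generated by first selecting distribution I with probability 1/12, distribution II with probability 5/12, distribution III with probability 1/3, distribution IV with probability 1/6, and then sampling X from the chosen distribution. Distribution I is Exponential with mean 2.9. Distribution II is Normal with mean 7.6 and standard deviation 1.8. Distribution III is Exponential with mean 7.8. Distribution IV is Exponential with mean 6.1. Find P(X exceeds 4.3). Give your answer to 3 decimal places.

Conditional on each component, P(X > 4.3): I: 0.227011; II: 0.966623; III: 0.576211; IV: 0.494149.
By total probability, P(X > 4.3) = 0.0833333·0.227011 + 0.416667·0.966623 + 0.333333·0.576211 + 0.166667·0.494149 = 0.696106.

0.696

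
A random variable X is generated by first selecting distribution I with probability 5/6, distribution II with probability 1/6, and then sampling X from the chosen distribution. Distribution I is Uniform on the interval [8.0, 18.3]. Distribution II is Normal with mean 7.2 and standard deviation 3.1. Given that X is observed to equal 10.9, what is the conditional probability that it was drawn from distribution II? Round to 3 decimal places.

Likelihoods f(10.9 | ·): I: 0.0970874; II: 0.0631262.
Posterior ∝ prior × likelihood. Numerator for II: 0.166667·0.0631262 = 0.010521.
Normalizing constant: 0.833333·0.0970874 + 0.166667·0.0631262 = 0.0914272.
P(II | observation) = 0.010521 / 0.0914272 = 0.115076.

0.115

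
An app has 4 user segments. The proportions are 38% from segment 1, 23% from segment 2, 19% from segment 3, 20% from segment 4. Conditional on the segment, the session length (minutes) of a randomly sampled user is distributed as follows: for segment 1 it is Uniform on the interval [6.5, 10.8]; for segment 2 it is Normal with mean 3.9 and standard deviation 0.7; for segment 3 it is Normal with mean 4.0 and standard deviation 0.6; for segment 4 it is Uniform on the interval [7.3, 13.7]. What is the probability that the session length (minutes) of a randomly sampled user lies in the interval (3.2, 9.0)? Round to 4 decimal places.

0.6402

Conditional on each segment, P(3.2 < X < 9.0): 1: 0.581395; 2: 0.841345; 3: 0.908789; 4: 0.265625.
By total probability, P(3.2 < X < 9.0) = 0.38·0.581395 + 0.23·0.841345 + 0.19·0.908789 + 0.2·0.265625 = 0.640234.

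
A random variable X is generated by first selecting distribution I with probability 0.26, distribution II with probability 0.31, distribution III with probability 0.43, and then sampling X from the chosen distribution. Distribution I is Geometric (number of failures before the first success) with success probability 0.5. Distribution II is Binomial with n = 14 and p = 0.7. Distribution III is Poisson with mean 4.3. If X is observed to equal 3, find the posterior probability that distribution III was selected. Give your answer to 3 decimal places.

0.826

Likelihoods P(X=3 | ·): I: 0.0625; II: 0.000221172; III: 0.179799.
Posterior ∝ prior × likelihood. Numerator for III: 0.43·0.179799 = 0.0773137.
Normalizing constant: 0.26·0.0625 + 0.31·0.000221172 + 0.43·0.179799 = 0.0936322.
P(III | observation) = 0.0773137 / 0.0936322 = 0.825716.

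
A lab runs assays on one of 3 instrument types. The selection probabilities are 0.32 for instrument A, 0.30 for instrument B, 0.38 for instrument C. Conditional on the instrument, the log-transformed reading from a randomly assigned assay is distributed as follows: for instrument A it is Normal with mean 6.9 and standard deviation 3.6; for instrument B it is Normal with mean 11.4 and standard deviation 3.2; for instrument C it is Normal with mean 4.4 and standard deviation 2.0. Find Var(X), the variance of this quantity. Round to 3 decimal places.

Per component, A: μ=6.9, E[X²]=60.57; B: μ=11.4, E[X²]=140.2; C: μ=4.4, E[X²]=23.36.
E[X] = 0.32·6.9 + 0.3·11.4 + 0.38·4.4 = 7.3.
E[X²] = 0.32·60.57 + 0.3·140.2 + 0.38·23.36 = 70.3192.
Var(X) = E[X²] − (E[X])² = 70.3192 − 53.29 = 17.0292.

17.029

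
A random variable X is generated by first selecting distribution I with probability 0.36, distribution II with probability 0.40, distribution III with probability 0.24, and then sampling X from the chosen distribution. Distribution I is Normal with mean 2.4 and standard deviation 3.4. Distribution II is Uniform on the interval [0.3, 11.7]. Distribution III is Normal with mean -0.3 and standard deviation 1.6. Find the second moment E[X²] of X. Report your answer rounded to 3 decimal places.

25.603

For each component E[X²] = Var + (mean)², giving I: 17.32; II: 46.83; III: 2.65.
Overall E[X²] = 0.36·17.32 + 0.4·46.83 + 0.24·2.65 = 25.6032.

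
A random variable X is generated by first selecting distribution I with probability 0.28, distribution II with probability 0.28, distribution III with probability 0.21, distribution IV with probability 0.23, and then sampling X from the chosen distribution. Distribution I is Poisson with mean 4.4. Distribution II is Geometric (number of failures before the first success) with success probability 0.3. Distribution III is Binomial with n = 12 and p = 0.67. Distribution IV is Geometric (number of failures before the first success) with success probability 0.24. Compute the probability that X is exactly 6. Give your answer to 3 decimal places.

Conditional on each component, P(X = 6): I: 0.123734; II: 0.0352947; III: 0.107945; IV: 0.046248.
By total probability, P(X = 6) = 0.28·0.123734 + 0.28·0.0352947 + 0.21·0.107945 + 0.23·0.046248 = 0.0778335.

0.078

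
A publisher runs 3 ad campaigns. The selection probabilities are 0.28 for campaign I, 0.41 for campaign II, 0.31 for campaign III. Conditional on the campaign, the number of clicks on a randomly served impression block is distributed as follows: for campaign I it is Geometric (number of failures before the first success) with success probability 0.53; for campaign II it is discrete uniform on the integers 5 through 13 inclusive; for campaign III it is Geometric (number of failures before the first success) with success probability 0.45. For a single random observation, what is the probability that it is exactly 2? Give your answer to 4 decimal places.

Conditional on each campaign, P(X = 2): I: 0.117077; II: 0; III: 0.136125.
By total probability, P(X = 2) = 0.28·0.117077 + 0.41·0 + 0.31·0.136125 = 0.0749803.

0.0750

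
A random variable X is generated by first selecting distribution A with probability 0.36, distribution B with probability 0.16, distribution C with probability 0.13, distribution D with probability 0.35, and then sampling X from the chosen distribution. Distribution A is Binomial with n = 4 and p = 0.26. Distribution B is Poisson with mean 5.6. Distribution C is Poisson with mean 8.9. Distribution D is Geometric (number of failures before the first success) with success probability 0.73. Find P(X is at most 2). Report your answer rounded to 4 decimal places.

0.6968

Conditional on each component, P(X ≤ 2): A: 0.943405; B: 0.0823884; C: 0.00675193; D: 0.980317.
By total probability, P(X ≤ 2) = 0.36·0.943405 + 0.16·0.0823884 + 0.13·0.00675193 + 0.35·0.980317 = 0.696797.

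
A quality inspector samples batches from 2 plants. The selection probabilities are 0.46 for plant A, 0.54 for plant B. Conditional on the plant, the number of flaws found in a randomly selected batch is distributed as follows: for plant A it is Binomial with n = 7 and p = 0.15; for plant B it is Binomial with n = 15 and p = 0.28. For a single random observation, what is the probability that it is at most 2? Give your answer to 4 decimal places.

Conditional on each plant, P(X ≤ 2): A: 0.926235; B: 0.164536.
By total probability, P(X ≤ 2) = 0.46·0.926235 + 0.54·0.164536 = 0.514918.

0.5149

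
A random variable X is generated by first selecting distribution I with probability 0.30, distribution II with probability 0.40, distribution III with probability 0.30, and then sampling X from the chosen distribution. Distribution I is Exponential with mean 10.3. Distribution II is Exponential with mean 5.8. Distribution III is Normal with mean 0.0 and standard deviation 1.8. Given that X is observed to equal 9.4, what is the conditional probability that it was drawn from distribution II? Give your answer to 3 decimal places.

Likelihoods f(9.4 | ·): I: 0.0389777; II: 0.0340969; III: 2.65267e-07.
Posterior ∝ prior × likelihood. Numerator for II: 0.4·0.0340969 = 0.0136388.
Normalizing constant: 0.3·0.0389777 + 0.4·0.0340969 + 0.3·2.65267e-07 = 0.0253322.
P(II | observation) = 0.0136388 / 0.0253322 = 0.538397.

0.538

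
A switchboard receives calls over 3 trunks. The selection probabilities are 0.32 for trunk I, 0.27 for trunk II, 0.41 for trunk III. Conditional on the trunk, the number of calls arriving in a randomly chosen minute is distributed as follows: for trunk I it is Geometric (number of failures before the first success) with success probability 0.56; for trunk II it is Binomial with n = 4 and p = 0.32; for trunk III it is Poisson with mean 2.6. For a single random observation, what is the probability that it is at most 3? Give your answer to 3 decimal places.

Conditional on each trunk, P(X ≤ 3): I: 0.962519; II: 0.989514; III: 0.736002.
By total probability, P(X ≤ 3) = 0.32·0.962519 + 0.27·0.989514 + 0.41·0.736002 = 0.876936.

0.877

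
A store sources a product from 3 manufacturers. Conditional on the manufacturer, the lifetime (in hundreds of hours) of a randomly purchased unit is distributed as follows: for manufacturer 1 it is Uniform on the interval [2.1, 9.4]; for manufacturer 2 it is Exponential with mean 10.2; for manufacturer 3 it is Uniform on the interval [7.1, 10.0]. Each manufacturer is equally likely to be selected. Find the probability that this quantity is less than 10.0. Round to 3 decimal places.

0.875

Conditional on each manufacturer, P(X < 10.0): 1: 1; 2: 0.624836; 3: 1.
By total probability, P(X < 10.0) = 0.333333·1 + 0.333333·0.624836 + 0.333333·1 = 0.874945.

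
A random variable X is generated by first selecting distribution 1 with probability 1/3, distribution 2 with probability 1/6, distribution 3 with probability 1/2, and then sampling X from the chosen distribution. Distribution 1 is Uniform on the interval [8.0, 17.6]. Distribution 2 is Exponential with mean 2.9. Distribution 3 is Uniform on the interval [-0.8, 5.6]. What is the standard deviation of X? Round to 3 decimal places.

5.400

Per component, 1: μ=12.8, E[X²]=171.52; 2: μ=2.9, E[X²]=16.82; 3: μ=2.4, E[X²]=9.17333.
E[X] = 0.333333·12.8 + 0.166667·2.9 + 0.5·2.4 = 5.95.
E[X²] = 0.333333·171.52 + 0.166667·16.82 + 0.5·9.17333 = 64.5633.
Var(X) = E[X²] − (E[X])² = 64.5633 − 35.4025 = 29.1608.
SD(X) = √29.1608 = 5.40008.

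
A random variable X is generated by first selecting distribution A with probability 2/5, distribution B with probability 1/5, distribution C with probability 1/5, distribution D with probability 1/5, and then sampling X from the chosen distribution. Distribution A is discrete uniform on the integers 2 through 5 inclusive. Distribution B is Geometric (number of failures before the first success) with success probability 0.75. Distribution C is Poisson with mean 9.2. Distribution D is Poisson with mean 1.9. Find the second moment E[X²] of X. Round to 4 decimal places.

25.3811

For each component E[X²] = Var + (mean)², giving A: 13.5; B: 0.555556; C: 93.84; D: 5.51.
Overall E[X²] = 0.4·13.5 + 0.2·0.555556 + 0.2·93.84 + 0.2·5.51 = 25.3811.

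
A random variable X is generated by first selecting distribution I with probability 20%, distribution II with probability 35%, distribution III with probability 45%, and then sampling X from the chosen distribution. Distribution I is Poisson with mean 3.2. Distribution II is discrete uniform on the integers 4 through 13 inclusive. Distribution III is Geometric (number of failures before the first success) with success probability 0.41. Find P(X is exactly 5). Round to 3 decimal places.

Conditional on each component, P(X = 5): I: 0.113979; II: 0.1; III: 0.0293119.
By total probability, P(X = 5) = 0.2·0.113979 + 0.35·0.1 + 0.45·0.0293119 = 0.0709862.

0.071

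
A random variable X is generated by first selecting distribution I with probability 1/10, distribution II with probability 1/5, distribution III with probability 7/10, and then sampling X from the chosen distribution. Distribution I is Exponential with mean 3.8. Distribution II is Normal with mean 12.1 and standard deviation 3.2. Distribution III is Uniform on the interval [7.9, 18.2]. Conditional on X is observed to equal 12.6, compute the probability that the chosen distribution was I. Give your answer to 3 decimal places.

0.010

Likelihoods f(12.6 | ·): I: 0.00955405; II: 0.123157; III: 0.0970874.
Posterior ∝ prior × likelihood. Numerator for I: 0.1·0.00955405 = 0.000955405.
Normalizing constant: 0.1·0.00955405 + 0.2·0.123157 + 0.7·0.0970874 = 0.0935479.
P(I | observation) = 0.000955405 / 0.0935479 = 0.010213.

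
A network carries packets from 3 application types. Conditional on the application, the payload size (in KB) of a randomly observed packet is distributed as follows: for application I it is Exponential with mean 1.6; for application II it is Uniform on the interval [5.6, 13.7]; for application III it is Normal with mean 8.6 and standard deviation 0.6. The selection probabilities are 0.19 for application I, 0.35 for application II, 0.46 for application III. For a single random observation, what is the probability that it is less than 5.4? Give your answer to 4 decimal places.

0.1835

Conditional on each application, P(X < 5.4): I: 0.965782; II: 0; III: 4.8213e-08.
By total probability, P(X < 5.4) = 0.19·0.965782 + 0.35·0 + 0.46·4.8213e-08 = 0.183499.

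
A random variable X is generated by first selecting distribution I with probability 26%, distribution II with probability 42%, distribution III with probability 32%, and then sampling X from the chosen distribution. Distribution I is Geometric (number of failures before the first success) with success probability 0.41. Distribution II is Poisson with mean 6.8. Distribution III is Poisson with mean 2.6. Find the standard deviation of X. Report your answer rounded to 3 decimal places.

Per component, I: μ=1.43902, E[X²]=5.58061; II: μ=6.8, E[X²]=53.04; III: μ=2.6, E[X²]=9.36.
E[X] = 0.26·1.43902 + 0.42·6.8 + 0.32·2.6 = 4.06215.
E[X²] = 0.26·5.58061 + 0.42·53.04 + 0.32·9.36 = 26.723.
Var(X) = E[X²] − (E[X])² = 26.723 − 16.501 = 10.2219.
SD(X) = √10.2219 = 3.19717.

3.197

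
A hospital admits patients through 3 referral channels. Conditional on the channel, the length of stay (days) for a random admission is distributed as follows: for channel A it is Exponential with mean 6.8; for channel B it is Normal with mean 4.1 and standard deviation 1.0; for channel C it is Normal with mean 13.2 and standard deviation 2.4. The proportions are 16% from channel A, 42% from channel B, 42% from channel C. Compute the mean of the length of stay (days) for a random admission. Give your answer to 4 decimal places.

Component means — A: 6.8; B: 4.1; C: 13.2.
E[X] = 0.16·6.8 + 0.42·4.1 + 0.42·13.2 = 8.354.

8.3540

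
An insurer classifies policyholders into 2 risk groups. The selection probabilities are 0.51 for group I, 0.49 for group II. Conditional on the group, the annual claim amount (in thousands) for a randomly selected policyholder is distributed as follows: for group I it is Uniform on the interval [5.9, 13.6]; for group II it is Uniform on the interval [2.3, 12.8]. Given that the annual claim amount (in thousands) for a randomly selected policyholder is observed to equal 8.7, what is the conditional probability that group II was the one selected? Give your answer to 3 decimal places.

0.413

Likelihoods f(8.7 | ·): I: 0.12987; II: 0.0952381.
Posterior ∝ prior × likelihood. Numerator for II: 0.49·0.0952381 = 0.0466667.
Normalizing constant: 0.51·0.12987 + 0.49·0.0952381 = 0.1129.
P(II | observation) = 0.0466667 / 0.1129 = 0.413344.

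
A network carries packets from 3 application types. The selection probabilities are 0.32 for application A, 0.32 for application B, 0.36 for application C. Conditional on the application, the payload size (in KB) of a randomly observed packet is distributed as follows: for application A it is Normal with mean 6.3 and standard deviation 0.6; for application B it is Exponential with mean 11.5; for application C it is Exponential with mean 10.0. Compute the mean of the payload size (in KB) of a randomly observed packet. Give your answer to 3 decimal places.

9.296

Component means — A: 6.3; B: 11.5; C: 10.
E[X] = 0.32·6.3 + 0.32·11.5 + 0.36·10 = 9.296.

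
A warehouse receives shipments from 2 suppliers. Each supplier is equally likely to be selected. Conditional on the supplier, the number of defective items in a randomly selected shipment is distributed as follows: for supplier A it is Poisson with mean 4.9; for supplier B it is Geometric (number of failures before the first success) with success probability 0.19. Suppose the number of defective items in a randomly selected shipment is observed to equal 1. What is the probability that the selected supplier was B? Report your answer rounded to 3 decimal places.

0.808

Likelihoods P(X=1 | ·): A: 0.0364883; B: 0.1539.
Posterior ∝ prior × likelihood. Numerator for B: 0.5·0.1539 = 0.07695.
Normalizing constant: 0.5·0.0364883 + 0.5·0.1539 = 0.0951941.
P(B | observation) = 0.07695 / 0.0951941 = 0.808348.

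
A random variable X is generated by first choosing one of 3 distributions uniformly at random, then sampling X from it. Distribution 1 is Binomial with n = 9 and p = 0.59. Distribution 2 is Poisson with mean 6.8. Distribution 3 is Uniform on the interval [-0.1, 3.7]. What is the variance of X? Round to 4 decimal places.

7.7868

Per component, 1: μ=5.31, E[X²]=30.3732; 2: μ=6.8, E[X²]=53.04; 3: μ=1.8, E[X²]=4.44333.
E[X] = 0.333333·5.31 + 0.333333·6.8 + 0.333333·1.8 = 4.63667.
E[X²] = 0.333333·30.3732 + 0.333333·53.04 + 0.333333·4.44333 = 29.2855.
Var(X) = E[X²] − (E[X])² = 29.2855 − 21.4987 = 7.78683.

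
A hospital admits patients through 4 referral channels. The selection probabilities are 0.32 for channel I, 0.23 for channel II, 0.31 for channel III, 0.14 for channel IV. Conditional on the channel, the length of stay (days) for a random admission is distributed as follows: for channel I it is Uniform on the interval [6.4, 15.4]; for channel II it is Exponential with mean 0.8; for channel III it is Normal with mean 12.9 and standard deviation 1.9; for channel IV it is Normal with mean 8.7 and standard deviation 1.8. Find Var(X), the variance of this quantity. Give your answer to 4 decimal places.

25.2157

Per component, I: μ=10.9, E[X²]=125.56; II: μ=0.8, E[X²]=1.28; III: μ=12.9, E[X²]=170.02; IV: μ=8.7, E[X²]=78.93.
E[X] = 0.32·10.9 + 0.23·0.8 + 0.31·12.9 + 0.14·8.7 = 8.889.
E[X²] = 0.32·125.56 + 0.23·1.28 + 0.31·170.02 + 0.14·78.93 = 104.23.
Var(X) = E[X²] − (E[X])² = 104.23 − 79.0143 = 25.2157.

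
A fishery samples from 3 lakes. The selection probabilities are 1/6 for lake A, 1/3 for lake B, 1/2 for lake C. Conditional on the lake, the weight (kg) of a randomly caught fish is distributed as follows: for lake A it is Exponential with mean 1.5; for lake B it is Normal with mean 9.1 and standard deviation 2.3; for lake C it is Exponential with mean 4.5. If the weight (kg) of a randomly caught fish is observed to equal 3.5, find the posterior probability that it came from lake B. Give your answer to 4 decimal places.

Likelihoods f(3.5 | ·): A: 0.064648; B: 0.00895153; C: 0.102095.
Posterior ∝ prior × likelihood. Numerator for B: 0.333333·0.00895153 = 0.00298384.
Normalizing constant: 0.166667·0.064648 + 0.333333·0.00895153 + 0.5·0.102095 = 0.0648058.
P(B | observation) = 0.00298384 / 0.0648058 = 0.0460428.

0.0460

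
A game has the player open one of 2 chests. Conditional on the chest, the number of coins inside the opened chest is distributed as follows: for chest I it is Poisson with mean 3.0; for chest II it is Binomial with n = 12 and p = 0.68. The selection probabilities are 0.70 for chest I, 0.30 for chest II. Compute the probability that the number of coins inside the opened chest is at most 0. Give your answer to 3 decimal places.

0.035

Conditional on each chest, P(X ≤ 0): I: 0.0497871; II: 1.15292e-06.
By total probability, P(X ≤ 0) = 0.7·0.0497871 + 0.3·1.15292e-06 = 0.0348513.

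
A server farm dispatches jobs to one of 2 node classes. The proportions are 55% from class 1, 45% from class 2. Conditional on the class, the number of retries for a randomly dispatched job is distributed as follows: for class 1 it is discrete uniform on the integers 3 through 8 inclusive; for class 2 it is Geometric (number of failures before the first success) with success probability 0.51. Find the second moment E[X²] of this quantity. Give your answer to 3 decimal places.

For each component E[X²] = Var + (mean)², giving 1: 33.1667; 2: 2.807.
Overall E[X²] = 0.55·33.1667 + 0.45·2.807 = 19.5048.

19.505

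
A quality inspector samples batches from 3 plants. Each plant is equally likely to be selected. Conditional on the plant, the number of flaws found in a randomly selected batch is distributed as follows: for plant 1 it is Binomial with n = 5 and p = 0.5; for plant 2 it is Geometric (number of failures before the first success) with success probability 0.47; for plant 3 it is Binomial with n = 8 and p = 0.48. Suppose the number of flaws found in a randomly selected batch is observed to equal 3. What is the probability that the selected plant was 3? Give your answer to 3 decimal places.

Likelihoods P(X=3 | ·): 1: 0.3125; 2: 0.0699722; 3: 0.235466.
Posterior ∝ prior × likelihood. Numerator for 3: 0.333333·0.235466 = 0.0784887.
Normalizing constant: 0.333333·0.3125 + 0.333333·0.0699722 + 0.333333·0.235466 = 0.205979.
P(3 | observation) = 0.0784887 / 0.205979 = 0.381051.

0.381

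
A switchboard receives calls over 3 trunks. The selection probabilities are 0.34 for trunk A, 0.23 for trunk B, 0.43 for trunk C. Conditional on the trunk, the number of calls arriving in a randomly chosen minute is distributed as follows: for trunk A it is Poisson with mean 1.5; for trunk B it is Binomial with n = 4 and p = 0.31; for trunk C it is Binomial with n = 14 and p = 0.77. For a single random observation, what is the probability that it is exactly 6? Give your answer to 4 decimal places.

Conditional on each trunk, P(X = 6): A: 0.00352999; B: 0; C: 0.00490143.
By total probability, P(X = 6) = 0.34·0.00352999 + 0.23·0 + 0.43·0.00490143 = 0.00330781.

0.0033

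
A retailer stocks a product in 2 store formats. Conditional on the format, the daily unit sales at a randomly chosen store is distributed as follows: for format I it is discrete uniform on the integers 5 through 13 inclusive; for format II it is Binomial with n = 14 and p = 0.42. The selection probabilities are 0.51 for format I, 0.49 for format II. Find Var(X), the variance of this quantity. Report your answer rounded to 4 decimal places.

7.5037

Per component, I: μ=9, E[X²]=87.6667; II: μ=5.88, E[X²]=37.9848.
E[X] = 0.51·9 + 0.49·5.88 = 7.4712.
E[X²] = 0.51·87.6667 + 0.49·37.9848 = 63.3226.
Var(X) = E[X²] − (E[X])² = 63.3226 − 55.8188 = 7.50372.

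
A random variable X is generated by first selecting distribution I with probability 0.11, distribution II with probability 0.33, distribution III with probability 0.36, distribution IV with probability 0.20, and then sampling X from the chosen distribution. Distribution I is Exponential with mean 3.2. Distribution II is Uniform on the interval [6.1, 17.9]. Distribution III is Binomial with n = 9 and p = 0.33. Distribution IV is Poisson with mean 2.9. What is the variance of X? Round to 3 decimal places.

24.220

Per component, I: μ=3.2, E[X²]=20.48; II: μ=12, E[X²]=155.603; III: μ=2.97, E[X²]=10.8108; IV: μ=2.9, E[X²]=11.31.
E[X] = 0.11·3.2 + 0.33·12 + 0.36·2.97 + 0.2·2.9 = 5.9612.
E[X²] = 0.11·20.48 + 0.33·155.603 + 0.36·10.8108 + 0.2·11.31 = 59.7558.
Var(X) = E[X²] − (E[X])² = 59.7558 − 35.5359 = 24.2199.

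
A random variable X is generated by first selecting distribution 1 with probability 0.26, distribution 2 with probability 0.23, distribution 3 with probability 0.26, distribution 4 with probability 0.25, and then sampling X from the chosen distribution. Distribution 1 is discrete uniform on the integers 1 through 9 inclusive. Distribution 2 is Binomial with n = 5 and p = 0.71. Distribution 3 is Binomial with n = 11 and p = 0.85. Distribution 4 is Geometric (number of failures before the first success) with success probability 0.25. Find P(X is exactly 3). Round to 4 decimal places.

0.1245

Conditional on each component, P(X = 3): 1: 0.111111; 2: 0.301003; 3: 2.59699e-05; 4: 0.105469.
By total probability, P(X = 3) = 0.26·0.111111 + 0.23·0.301003 + 0.26·2.59699e-05 + 0.25·0.105469 = 0.124494.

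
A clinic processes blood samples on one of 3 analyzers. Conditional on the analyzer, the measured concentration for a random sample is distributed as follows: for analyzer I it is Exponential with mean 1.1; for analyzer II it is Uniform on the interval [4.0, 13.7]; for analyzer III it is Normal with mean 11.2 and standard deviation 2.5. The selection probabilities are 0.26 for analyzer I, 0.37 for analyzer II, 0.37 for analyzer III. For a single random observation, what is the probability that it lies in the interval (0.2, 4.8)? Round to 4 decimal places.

0.2459

Conditional on each analyzer, P(0.2 < X < 4.8): I: 0.821021; II: 0.0824742; III: 0.0052282.
By total probability, P(0.2 < X < 4.8) = 0.26·0.821021 + 0.37·0.0824742 + 0.37·0.0052282 = 0.245915.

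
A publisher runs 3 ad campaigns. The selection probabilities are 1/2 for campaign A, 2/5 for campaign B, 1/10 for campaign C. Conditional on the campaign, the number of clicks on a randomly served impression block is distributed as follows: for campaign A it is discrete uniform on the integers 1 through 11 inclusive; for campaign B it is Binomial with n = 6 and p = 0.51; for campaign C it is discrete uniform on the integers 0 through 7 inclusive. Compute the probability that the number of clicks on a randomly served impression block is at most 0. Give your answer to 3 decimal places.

0.018

Conditional on each campaign, P(X ≤ 0): A: 0; B: 0.0138413; C: 0.125.
By total probability, P(X ≤ 0) = 0.5·0 + 0.4·0.0138413 + 0.1·0.125 = 0.0180365.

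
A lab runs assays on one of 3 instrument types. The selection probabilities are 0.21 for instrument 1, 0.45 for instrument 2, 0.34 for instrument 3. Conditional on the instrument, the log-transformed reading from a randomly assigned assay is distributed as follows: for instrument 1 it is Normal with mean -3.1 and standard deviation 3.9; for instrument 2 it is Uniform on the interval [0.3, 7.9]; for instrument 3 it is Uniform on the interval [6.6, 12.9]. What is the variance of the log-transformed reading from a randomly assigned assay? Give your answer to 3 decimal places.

28.057

Per component, 1: μ=-3.1, E[X²]=24.82; 2: μ=4.1, E[X²]=21.6233; 3: μ=9.75, E[X²]=98.37.
E[X] = 0.21·-3.1 + 0.45·4.1 + 0.34·9.75 = 4.509.
E[X²] = 0.21·24.82 + 0.45·21.6233 + 0.34·98.37 = 48.3885.
Var(X) = E[X²] − (E[X])² = 48.3885 − 20.3311 = 28.0574.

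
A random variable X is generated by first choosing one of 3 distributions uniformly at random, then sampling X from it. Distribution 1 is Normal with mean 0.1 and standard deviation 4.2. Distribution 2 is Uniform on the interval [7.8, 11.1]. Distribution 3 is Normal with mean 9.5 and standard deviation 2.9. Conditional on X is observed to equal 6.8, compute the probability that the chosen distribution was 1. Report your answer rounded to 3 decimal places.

Likelihoods f(6.8 | ·): 1: 0.0266114; 2: 0; 3: 0.0891833.
Posterior ∝ prior × likelihood. Numerator for 1: 0.333333·0.0266114 = 0.00887047.
Normalizing constant: 0.333333·0.0266114 + 0.333333·0 + 0.333333·0.0891833 = 0.0385982.
P(1 | observation) = 0.00887047 / 0.0385982 = 0.229815.

0.230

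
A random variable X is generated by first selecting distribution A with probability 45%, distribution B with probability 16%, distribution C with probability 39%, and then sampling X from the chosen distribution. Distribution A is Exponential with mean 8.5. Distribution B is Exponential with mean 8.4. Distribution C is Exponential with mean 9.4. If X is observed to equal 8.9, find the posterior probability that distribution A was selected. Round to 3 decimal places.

0.450

Likelihoods f(8.9 | ·): A: 0.0412904; B: 0.0412644; C: 0.0412742.
Posterior ∝ prior × likelihood. Numerator for A: 0.45·0.0412904 = 0.0185807.
Normalizing constant: 0.45·0.0412904 + 0.16·0.0412644 + 0.39·0.0412742 = 0.0412799.
P(A | observation) = 0.0185807 / 0.0412799 = 0.450114.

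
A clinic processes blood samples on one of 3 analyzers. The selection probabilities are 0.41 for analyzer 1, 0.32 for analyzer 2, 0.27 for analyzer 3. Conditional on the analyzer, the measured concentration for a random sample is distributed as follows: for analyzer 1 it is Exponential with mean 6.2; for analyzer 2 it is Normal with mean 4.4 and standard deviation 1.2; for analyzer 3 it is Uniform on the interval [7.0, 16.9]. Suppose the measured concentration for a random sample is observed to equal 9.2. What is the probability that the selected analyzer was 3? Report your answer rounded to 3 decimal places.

Likelihoods f(9.2 | ·): 1: 0.0365739; 2: 0.000111525; 3: 0.10101.
Posterior ∝ prior × likelihood. Numerator for 3: 0.27·0.10101 = 0.0272727.
Normalizing constant: 0.41·0.0365739 + 0.32·0.000111525 + 0.27·0.10101 = 0.0423037.
P(3 | observation) = 0.0272727 / 0.0423037 = 0.644689.

0.645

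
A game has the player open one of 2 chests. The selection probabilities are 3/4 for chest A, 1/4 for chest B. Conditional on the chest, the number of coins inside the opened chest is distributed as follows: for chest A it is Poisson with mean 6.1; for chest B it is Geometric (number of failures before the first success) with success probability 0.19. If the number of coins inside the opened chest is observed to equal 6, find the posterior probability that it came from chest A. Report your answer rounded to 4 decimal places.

0.8997

Likelihoods P(X=6 | ·): A: 0.160491; B: 0.0536616.
Posterior ∝ prior × likelihood. Numerator for A: 0.75·0.160491 = 0.120368.
Normalizing constant: 0.75·0.160491 + 0.25·0.0536616 = 0.133784.
P(A | observation) = 0.120368 / 0.133784 = 0.899723.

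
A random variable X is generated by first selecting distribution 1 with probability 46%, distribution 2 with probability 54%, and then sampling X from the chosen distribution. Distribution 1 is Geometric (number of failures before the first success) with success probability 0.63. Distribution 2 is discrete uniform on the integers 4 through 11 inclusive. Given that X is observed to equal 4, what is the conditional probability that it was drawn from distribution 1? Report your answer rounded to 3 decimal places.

0.074

Likelihoods P(X=4 | ·): 1: 0.0118072; 2: 0.125.
Posterior ∝ prior × likelihood. Numerator for 1: 0.46·0.0118072 = 0.00543132.
Normalizing constant: 0.46·0.0118072 + 0.54·0.125 = 0.0729313.
P(1 | observation) = 0.00543132 / 0.0729313 = 0.0744717.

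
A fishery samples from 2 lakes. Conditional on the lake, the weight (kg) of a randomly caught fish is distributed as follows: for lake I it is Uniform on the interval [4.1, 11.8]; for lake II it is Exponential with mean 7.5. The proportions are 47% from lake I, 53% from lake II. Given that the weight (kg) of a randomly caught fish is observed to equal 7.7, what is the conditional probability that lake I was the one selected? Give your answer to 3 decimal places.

0.707

Likelihoods f(7.7 | ·): I: 0.12987; II: 0.0477599.
Posterior ∝ prior × likelihood. Numerator for I: 0.47·0.12987 = 0.061039.
Normalizing constant: 0.47·0.12987 + 0.53·0.0477599 = 0.0863517.
P(I | observation) = 0.061039 / 0.0863517 = 0.706865.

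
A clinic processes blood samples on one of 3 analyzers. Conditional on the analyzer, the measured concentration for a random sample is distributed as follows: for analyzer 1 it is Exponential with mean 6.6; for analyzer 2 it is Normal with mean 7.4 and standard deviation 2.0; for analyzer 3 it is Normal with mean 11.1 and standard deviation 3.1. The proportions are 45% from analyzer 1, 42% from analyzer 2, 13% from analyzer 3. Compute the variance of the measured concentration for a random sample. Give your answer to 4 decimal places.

Per component, 1: μ=6.6, E[X²]=87.12; 2: μ=7.4, E[X²]=58.76; 3: μ=11.1, E[X²]=132.82.
E[X] = 0.45·6.6 + 0.42·7.4 + 0.13·11.1 = 7.521.
E[X²] = 0.45·87.12 + 0.42·58.76 + 0.13·132.82 = 81.1498.
Var(X) = E[X²] − (E[X])² = 81.1498 − 56.5654 = 24.5844.

24.5844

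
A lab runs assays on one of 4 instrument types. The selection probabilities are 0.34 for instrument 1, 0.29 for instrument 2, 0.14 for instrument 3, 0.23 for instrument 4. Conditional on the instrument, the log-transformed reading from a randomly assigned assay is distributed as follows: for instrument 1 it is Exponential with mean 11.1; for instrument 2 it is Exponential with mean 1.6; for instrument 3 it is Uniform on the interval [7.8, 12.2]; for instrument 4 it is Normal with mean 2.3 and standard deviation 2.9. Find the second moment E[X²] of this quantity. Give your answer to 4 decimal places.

For each component E[X²] = Var + (mean)², giving 1: 246.42; 2: 5.12; 3: 101.613; 4: 13.7.
Overall E[X²] = 0.34·246.42 + 0.29·5.12 + 0.14·101.613 + 0.23·13.7 = 102.644.

102.6445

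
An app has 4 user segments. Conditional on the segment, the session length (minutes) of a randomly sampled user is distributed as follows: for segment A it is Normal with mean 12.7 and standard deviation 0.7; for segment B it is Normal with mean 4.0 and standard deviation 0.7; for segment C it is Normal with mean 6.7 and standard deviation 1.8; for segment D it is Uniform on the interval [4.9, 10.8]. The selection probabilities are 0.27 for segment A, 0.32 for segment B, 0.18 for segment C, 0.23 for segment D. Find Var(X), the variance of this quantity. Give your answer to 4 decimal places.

Per component, A: μ=12.7, E[X²]=161.78; B: μ=4, E[X²]=16.49; C: μ=6.7, E[X²]=48.13; D: μ=7.85, E[X²]=64.5233.
E[X] = 0.27·12.7 + 0.32·4 + 0.18·6.7 + 0.23·7.85 = 7.7205.
E[X²] = 0.27·161.78 + 0.32·16.49 + 0.18·48.13 + 0.23·64.5233 = 72.4612.
Var(X) = E[X²] − (E[X])² = 72.4612 − 59.6061 = 12.855.

12.8550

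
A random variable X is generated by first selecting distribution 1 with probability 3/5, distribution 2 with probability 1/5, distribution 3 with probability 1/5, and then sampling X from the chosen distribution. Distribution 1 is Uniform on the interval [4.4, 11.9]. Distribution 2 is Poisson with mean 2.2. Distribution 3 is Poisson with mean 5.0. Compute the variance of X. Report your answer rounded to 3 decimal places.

Per component, 1: μ=8.15, E[X²]=71.11; 2: μ=2.2, E[X²]=7.04; 3: μ=5, E[X²]=30.
E[X] = 0.6·8.15 + 0.2·2.2 + 0.2·5 = 6.33.
E[X²] = 0.6·71.11 + 0.2·7.04 + 0.2·30 = 50.074.
Var(X) = E[X²] − (E[X])² = 50.074 − 40.0689 = 10.0051.

10.005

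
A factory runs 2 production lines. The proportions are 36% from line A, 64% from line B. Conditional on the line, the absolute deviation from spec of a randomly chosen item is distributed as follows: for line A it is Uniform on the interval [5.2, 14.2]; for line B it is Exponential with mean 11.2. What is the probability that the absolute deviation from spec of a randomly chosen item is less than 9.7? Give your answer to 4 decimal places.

Conditional on each line, P(X < 9.7): A: 0.5; B: 0.579399.
By total probability, P(X < 9.7) = 0.36·0.5 + 0.64·0.579399 = 0.550816.

0.5508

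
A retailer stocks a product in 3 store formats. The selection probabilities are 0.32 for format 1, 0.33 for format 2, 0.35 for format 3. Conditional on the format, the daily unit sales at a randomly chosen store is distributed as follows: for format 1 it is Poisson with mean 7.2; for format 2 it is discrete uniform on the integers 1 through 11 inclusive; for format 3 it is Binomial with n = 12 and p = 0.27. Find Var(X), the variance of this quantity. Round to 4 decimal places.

9.2201

Per component, 1: μ=7.2, E[X²]=59.04; 2: μ=6, E[X²]=46; 3: μ=3.24, E[X²]=12.8628.
E[X] = 0.32·7.2 + 0.33·6 + 0.35·3.24 = 5.418.
E[X²] = 0.32·59.04 + 0.33·46 + 0.35·12.8628 = 38.5748.
Var(X) = E[X²] − (E[X])² = 38.5748 − 29.3547 = 9.22006.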